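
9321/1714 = 9321/1714=5.44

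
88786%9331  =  4807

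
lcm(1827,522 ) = 3654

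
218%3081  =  218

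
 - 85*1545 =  - 131325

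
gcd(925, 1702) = 37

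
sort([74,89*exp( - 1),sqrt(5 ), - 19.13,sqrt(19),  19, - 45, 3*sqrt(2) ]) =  [- 45, - 19.13, sqrt ( 5), 3*sqrt(2 ),sqrt(19), 19,89*exp( - 1 ), 74 ] 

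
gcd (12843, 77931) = 9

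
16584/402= 41+17/67=41.25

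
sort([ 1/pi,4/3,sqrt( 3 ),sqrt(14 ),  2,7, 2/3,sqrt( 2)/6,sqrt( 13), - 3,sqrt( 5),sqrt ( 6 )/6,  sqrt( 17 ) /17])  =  [ - 3,sqrt(2) /6, sqrt( 17)/17, 1/pi,sqrt( 6)/6,2/3,4/3,sqrt( 3 ), 2,  sqrt ( 5), sqrt(13 ) , sqrt( 14), 7 ] 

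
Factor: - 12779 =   -  13^1*983^1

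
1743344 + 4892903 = 6636247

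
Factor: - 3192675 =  - 3^1*5^2*42569^1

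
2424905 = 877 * 2765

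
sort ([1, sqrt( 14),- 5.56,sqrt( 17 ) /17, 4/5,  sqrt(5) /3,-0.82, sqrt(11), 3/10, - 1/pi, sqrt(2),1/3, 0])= [ - 5.56, - 0.82, - 1/pi,0,sqrt ( 17 ) /17, 3/10, 1/3,sqrt( 5)/3, 4/5, 1,  sqrt(2 ), sqrt( 11),sqrt(14)]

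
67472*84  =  5667648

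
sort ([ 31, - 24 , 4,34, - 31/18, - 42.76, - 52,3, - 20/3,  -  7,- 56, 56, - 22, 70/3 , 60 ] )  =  [ - 56, - 52,-42.76,  -  24, - 22, - 7, - 20/3, - 31/18,3, 4,  70/3, 31,34, 56, 60]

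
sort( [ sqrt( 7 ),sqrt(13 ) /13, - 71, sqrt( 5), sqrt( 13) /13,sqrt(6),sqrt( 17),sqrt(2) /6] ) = [ - 71, sqrt(2)/6,sqrt( 13) /13, sqrt( 13)/13,sqrt(5),sqrt(6),sqrt(7), sqrt( 17 )]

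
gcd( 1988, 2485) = 497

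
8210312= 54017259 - 45806947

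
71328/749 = 71328/749 = 95.23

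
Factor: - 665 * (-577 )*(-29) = -5^1 * 7^1*19^1*29^1*577^1  =  -  11127445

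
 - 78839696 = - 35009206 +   -  43830490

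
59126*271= 16023146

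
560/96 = 5  +  5/6 = 5.83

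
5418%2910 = 2508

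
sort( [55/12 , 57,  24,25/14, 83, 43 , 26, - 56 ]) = [ - 56, 25/14, 55/12, 24,26, 43, 57, 83 ] 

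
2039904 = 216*9444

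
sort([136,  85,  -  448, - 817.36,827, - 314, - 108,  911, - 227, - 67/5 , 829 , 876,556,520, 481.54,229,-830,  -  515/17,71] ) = [ - 830,-817.36,-448, - 314, - 227, - 108, - 515/17, - 67/5,  71, 85 , 136,229,481.54,520, 556,827,829, 876,911 ] 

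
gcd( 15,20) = 5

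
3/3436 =3/3436 = 0.00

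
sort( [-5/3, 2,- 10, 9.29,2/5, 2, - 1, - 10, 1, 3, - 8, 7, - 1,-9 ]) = [-10, -10, - 9,-8,-5/3, - 1 ,-1,2/5, 1, 2, 2,3,7,9.29]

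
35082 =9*3898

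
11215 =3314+7901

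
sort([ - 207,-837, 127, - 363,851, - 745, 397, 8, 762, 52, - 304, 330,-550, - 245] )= [ - 837,-745 , - 550, - 363,-304, - 245,  -  207, 8,  52, 127, 330, 397, 762 , 851 ]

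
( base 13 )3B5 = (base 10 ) 655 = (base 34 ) j9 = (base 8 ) 1217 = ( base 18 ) 207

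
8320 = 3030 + 5290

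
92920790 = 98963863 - 6043073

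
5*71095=355475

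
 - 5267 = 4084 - 9351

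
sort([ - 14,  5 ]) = [ - 14,5 ] 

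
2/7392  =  1/3696 = 0.00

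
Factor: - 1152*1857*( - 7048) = 15077532672 = 2^10*3^3*619^1*881^1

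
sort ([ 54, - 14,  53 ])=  [ - 14, 53, 54 ] 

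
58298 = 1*58298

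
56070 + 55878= 111948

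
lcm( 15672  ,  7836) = 15672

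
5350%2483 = 384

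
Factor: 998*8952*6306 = 2^5*3^2 *373^1 * 499^1*1051^1 = 56338409376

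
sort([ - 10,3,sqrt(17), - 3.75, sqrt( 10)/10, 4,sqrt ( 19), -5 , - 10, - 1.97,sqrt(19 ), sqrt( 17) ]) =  [ - 10, - 10, - 5,  -  3.75 , - 1.97, sqrt( 10)/10 , 3,4 , sqrt( 17),sqrt(17),  sqrt(19), sqrt( 19 )]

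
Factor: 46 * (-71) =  - 2^1*23^1*71^1 = - 3266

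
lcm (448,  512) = 3584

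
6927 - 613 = 6314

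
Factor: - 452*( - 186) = 84072 = 2^3* 3^1*31^1*113^1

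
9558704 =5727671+3831033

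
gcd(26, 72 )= 2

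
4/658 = 2/329  =  0.01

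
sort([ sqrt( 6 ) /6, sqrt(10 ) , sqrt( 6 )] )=[ sqrt(6 ) /6 , sqrt(6 ),sqrt( 10)]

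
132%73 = 59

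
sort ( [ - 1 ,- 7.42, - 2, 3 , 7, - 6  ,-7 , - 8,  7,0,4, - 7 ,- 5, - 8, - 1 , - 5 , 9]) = [ - 8, - 8,-7.42, -7, -7, - 6, - 5, - 5 , - 2 , - 1, - 1,0 , 3 , 4 , 7, 7 , 9] 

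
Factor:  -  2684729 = - 227^1*11827^1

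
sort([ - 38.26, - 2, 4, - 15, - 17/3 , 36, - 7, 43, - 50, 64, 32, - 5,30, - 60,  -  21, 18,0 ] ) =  [-60, - 50, - 38.26, - 21, - 15, - 7, - 17/3, - 5, - 2, 0, 4,18,30, 32,36,43, 64 ] 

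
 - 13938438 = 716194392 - 730132830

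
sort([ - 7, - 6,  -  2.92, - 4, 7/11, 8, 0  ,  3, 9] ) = [ - 7, - 6 , - 4, - 2.92, 0 , 7/11, 3,8, 9 ]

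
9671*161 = 1557031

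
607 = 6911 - 6304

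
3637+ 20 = 3657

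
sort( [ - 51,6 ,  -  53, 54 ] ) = [-53, - 51 , 6,54]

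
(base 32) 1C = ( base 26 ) 1I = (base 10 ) 44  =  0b101100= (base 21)22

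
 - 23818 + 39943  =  16125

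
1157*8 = 9256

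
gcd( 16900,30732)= 52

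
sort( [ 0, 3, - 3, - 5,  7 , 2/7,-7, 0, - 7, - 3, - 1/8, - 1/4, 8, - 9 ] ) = [ - 9, - 7,-7 , - 5, - 3, - 3, - 1/4 ,-1/8, 0, 0, 2/7, 3,  7, 8] 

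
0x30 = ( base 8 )60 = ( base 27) 1L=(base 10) 48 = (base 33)1F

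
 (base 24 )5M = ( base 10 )142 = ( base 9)167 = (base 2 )10001110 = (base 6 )354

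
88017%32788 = 22441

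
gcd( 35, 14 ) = 7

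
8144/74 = 110 +2/37 = 110.05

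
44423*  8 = 355384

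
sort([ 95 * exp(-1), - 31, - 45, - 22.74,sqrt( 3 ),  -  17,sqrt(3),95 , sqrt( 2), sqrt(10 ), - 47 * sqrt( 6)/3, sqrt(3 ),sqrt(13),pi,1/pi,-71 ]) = [ - 71, - 45 ,-47*sqrt(6)/3, - 31, - 22.74, - 17,1/pi,sqrt(2),sqrt( 3),sqrt( 3),sqrt(3 ),pi,sqrt( 10),sqrt( 13 ), 95*exp( - 1),  95 ]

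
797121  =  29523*27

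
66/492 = 11/82=0.13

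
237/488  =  237/488 =0.49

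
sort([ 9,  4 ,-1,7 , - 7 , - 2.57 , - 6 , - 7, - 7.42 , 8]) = [ - 7.42, - 7, - 7,-6 , - 2.57, - 1,4, 7, 8,  9]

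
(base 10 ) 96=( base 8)140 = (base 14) 6c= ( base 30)36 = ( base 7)165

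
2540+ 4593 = 7133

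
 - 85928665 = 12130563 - 98059228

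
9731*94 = 914714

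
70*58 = 4060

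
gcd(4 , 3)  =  1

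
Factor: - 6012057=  - 3^1*659^1*3041^1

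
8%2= 0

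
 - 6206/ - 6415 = 6206/6415 = 0.97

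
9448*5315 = 50216120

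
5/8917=5/8917 = 0.00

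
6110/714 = 3055/357 = 8.56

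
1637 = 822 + 815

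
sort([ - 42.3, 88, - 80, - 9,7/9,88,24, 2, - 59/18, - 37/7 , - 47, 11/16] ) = [ - 80, - 47, - 42.3, - 9,-37/7, - 59/18,11/16,7/9, 2,24,88,88]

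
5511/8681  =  5511/8681 = 0.63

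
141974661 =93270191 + 48704470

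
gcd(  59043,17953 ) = 1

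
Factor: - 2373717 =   -  3^1*83^1 * 9533^1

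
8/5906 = 4/2953 = 0.00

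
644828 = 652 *989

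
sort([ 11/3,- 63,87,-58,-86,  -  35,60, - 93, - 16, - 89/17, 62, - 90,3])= [ - 93, - 90, - 86, -63,-58, - 35, - 16, - 89/17, 3, 11/3, 60, 62, 87]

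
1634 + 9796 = 11430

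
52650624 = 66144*796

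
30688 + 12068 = 42756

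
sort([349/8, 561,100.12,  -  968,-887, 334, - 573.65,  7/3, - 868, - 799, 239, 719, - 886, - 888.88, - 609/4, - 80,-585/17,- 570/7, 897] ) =[ - 968 ,-888.88,-887, - 886,  -  868,- 799, - 573.65, - 609/4, - 570/7,-80,-585/17, 7/3,349/8,  100.12, 239,334, 561, 719, 897]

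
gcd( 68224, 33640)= 8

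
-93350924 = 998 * ( - 93538)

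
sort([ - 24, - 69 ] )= [ - 69, - 24] 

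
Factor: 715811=715811^1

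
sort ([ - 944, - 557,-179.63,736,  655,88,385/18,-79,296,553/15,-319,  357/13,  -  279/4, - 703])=[-944, - 703, - 557,-319,-179.63,  -  79 ,-279/4,385/18,  357/13,553/15, 88,296,655, 736]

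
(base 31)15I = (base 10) 1134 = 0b10001101110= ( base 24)1n6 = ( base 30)17o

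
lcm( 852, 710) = 4260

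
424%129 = 37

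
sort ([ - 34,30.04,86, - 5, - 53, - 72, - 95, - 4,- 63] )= [ - 95,  -  72, - 63, - 53,-34, - 5, - 4  ,  30.04, 86]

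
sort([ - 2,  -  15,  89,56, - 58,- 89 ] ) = [ - 89, - 58, - 15, - 2, 56,89 ]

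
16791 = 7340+9451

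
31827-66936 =-35109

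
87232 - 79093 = 8139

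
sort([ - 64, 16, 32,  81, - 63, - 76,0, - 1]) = [-76, - 64  ,  -  63,  -  1,  0,16,  32,81] 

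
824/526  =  412/263 =1.57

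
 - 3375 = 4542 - 7917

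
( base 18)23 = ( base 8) 47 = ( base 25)1E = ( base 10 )39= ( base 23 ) 1G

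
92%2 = 0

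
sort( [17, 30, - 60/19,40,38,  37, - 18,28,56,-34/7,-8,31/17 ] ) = [-18, - 8, - 34/7, - 60/19,  31/17, 17,  28,  30,37, 38, 40,56]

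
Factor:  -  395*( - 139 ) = 5^1 * 79^1 *139^1= 54905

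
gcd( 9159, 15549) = 213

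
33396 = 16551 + 16845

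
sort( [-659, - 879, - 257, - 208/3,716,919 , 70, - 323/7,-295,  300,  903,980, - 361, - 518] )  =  [  -  879,-659, - 518, - 361, - 295, - 257,-208/3,-323/7, 70 , 300 , 716,903, 919, 980]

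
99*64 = 6336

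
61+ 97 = 158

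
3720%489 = 297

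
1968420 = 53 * 37140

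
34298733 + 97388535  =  131687268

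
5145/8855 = 147/253 = 0.58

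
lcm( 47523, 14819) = 1378167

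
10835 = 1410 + 9425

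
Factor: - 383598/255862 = -191799/127931  =  -3^2*101^1*211^1 * 127931^ ( - 1)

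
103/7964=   103/7964 = 0.01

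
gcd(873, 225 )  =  9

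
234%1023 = 234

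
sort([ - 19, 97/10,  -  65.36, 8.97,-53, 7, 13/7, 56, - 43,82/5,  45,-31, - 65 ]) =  [  -  65.36, - 65,  -  53,  -  43, - 31, - 19,13/7, 7,8.97,97/10, 82/5,45,56]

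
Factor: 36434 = 2^1*18217^1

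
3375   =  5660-2285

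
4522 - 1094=3428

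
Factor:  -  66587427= -3^4 *822067^1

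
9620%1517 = 518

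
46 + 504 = 550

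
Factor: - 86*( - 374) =2^2*11^1*17^1*43^1 = 32164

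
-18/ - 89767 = 18/89767 = 0.00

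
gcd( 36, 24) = 12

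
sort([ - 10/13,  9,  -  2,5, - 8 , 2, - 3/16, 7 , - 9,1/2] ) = [ - 9, - 8,  -  2, - 10/13,-3/16,1/2, 2, 5 , 7, 9] 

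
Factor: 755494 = 2^1*181^1 * 2087^1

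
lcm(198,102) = 3366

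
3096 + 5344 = 8440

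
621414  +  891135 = 1512549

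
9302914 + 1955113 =11258027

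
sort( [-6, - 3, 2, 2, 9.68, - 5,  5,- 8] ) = [-8 ,-6, - 5,-3,2, 2,5 , 9.68 ]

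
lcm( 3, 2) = 6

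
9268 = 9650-382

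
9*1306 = 11754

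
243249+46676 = 289925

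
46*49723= 2287258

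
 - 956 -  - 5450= 4494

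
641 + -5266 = -4625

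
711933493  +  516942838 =1228876331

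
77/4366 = 77/4366 = 0.02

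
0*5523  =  0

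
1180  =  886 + 294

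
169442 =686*247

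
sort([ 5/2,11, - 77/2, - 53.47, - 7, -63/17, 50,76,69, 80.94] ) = [ - 53.47, - 77/2, - 7 ,-63/17,5/2,11 , 50,69, 76, 80.94 ] 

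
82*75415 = 6184030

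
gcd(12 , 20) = 4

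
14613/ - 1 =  - 14613/1 = - 14613.00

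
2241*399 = 894159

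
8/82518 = 4/41259 = 0.00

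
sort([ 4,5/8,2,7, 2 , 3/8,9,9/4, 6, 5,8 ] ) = [3/8, 5/8,  2,  2, 9/4, 4 , 5,  6,7, 8 , 9]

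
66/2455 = 66/2455 = 0.03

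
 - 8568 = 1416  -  9984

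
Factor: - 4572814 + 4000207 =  - 3^2 * 7^1*61^1*149^1 = - 572607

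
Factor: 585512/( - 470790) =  - 2^2*3^( -2)*5^( - 1)*5231^( - 1 )*73189^1 = - 292756/235395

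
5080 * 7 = 35560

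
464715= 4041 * 115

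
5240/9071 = 5240/9071 = 0.58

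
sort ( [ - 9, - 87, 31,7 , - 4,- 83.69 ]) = [ - 87 , -83.69, - 9, - 4,7, 31]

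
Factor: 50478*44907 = 2266815546 = 2^1* 3^2*47^1*179^1*14969^1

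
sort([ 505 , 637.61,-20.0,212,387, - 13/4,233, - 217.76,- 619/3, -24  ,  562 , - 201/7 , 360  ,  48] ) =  [- 217.76, - 619/3, - 201/7, - 24, - 20.0, - 13/4, 48,212, 233 , 360,387,505  ,  562 , 637.61 ]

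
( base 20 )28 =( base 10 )48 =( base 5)143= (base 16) 30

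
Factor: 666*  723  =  481518 = 2^1*3^3*37^1*241^1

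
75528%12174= 2484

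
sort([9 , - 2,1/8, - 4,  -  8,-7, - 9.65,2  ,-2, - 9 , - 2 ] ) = [-9.65 ,-9,  -  8, - 7,-4,- 2,-2 ,-2, 1/8, 2,9]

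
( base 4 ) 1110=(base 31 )2m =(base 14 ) 60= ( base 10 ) 84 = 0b1010100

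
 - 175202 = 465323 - 640525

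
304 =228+76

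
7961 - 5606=2355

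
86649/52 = 1666+17/52  =  1666.33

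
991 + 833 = 1824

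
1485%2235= 1485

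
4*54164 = 216656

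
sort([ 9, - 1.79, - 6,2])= [ - 6, - 1.79, 2,9 ] 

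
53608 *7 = 375256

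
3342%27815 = 3342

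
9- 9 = 0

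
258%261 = 258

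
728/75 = 728/75 =9.71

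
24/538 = 12/269=0.04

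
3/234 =1/78 = 0.01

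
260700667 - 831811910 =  - 571111243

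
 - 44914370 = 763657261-808571631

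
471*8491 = 3999261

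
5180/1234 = 2590/617 = 4.20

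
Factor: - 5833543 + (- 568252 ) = -5^1*59^1*21701^1  =  - 6401795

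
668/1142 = 334/571 = 0.58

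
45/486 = 5/54 = 0.09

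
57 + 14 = 71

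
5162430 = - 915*( - 5642 )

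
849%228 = 165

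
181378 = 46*3943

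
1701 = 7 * 243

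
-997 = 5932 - 6929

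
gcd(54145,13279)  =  49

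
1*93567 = 93567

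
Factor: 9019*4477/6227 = 40378063/6227=11^2*13^( - 1 )*29^1*37^1 * 311^1*479^( - 1)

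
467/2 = 467/2=233.50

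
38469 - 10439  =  28030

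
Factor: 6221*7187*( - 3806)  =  -170167504562 = -  2^1*11^1*173^1*6221^1* 7187^1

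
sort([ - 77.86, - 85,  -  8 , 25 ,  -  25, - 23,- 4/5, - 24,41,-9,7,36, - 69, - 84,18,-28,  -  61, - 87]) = [ - 87,-85, - 84, - 77.86, - 69, - 61, - 28, -25, - 24, -23,  -  9, -8,-4/5 , 7,18,25, 36,41]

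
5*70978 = 354890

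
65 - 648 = -583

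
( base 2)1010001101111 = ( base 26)7J5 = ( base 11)3A26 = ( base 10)5231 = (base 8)12157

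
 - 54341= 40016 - 94357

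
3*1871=5613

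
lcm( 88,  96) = 1056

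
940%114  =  28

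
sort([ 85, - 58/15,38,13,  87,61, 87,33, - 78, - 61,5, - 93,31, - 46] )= [ - 93, - 78, - 61, - 46, - 58/15,5,13,31,33, 38, 61,85 , 87, 87] 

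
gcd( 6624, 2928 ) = 48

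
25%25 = 0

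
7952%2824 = 2304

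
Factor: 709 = 709^1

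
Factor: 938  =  2^1*7^1*67^1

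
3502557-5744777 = -2242220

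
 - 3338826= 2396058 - 5734884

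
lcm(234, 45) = 1170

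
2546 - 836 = 1710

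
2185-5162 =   -  2977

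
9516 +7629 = 17145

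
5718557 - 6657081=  - 938524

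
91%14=7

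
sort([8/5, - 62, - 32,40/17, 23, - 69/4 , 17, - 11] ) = [ - 62,- 32, - 69/4, - 11,8/5, 40/17,17,23 ] 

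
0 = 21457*0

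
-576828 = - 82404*7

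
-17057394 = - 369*46226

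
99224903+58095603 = 157320506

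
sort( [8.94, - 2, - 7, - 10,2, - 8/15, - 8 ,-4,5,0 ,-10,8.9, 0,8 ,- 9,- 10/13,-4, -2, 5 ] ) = [ - 10, - 10, - 9, - 8, - 7, - 4,-4, - 2, - 2, - 10/13, - 8/15,  0, 0, 2,5, 5, 8,8.9,  8.94] 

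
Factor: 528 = 2^4*3^1*11^1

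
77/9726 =77/9726 = 0.01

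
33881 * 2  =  67762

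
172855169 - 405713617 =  - 232858448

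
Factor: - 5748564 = -2^2*3^1 * 19^2 * 1327^1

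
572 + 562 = 1134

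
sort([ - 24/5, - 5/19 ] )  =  [ - 24/5, - 5/19 ] 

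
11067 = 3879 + 7188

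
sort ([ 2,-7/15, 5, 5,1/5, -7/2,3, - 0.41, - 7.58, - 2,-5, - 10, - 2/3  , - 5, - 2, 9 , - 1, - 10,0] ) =[-10, - 10,-7.58, - 5, - 5,-7/2, - 2, - 2, - 1,-2/3,-7/15,-0.41,0,1/5,  2,  3, 5, 5,9 ] 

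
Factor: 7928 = 2^3 * 991^1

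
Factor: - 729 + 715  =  -2^1*7^1 = -14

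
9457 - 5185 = 4272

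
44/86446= 22/43223 = 0.00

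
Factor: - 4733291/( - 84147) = 3^( - 1) * 7^(  -  1)*4007^(-1 )*4733291^1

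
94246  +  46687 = 140933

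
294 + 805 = 1099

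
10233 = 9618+615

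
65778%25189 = 15400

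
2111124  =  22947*92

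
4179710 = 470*8893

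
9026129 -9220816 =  - 194687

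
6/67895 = 6/67895 = 0.00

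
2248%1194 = 1054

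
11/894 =11/894 = 0.01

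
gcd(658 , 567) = 7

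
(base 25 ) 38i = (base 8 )4055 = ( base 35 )1os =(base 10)2093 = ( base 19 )5F3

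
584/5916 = 146/1479  =  0.10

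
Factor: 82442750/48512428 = 41221375/24256214 = 2^( - 1)*5^3*13^1*23^( - 1)*43^(-1)*12263^(-1)*25367^1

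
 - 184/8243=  - 1+8059/8243 = - 0.02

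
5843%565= 193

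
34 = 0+34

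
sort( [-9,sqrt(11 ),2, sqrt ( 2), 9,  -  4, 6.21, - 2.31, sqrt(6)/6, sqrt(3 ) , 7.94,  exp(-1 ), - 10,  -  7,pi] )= [ - 10, - 9, - 7, - 4, - 2.31, exp( - 1 ), sqrt( 6)/6, sqrt( 2 ), sqrt( 3 ),2, pi, sqrt( 11),6.21, 7.94, 9]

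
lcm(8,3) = 24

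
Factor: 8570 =2^1 *5^1*857^1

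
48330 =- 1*(-48330)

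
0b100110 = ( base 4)212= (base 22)1G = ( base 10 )38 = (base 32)16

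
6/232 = 3/116 = 0.03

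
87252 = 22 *3966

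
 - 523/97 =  - 523/97 = - 5.39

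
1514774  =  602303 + 912471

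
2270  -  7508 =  - 5238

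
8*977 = 7816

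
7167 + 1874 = 9041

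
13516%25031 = 13516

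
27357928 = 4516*6058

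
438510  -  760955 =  - 322445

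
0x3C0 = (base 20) 280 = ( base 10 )960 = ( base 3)1022120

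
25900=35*740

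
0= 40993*0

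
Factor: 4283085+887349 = 2^1*3^1*861739^1 = 5170434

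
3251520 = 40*81288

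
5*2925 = 14625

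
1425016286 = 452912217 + 972104069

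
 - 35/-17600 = 7/3520= 0.00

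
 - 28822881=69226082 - 98048963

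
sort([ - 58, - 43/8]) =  [ - 58,- 43/8 ]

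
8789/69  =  127 + 26/69 = 127.38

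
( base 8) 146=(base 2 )1100110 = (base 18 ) 5C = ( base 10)102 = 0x66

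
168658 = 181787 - 13129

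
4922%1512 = 386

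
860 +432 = 1292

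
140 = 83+57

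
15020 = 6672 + 8348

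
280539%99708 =81123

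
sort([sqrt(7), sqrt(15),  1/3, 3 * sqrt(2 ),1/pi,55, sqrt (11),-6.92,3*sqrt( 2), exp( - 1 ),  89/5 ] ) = [- 6.92, 1/pi,1/3,exp( - 1),sqrt(7 ), sqrt( 11 ),  sqrt (15 ),3* sqrt( 2), 3*sqrt( 2),89/5,55]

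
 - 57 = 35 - 92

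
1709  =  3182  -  1473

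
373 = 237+136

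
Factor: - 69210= - 2^1*3^2  *  5^1*769^1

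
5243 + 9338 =14581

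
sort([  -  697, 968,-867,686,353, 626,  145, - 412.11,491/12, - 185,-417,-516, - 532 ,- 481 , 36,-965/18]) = [-867, - 697, - 532, - 516, - 481, - 417 ,  -  412.11,- 185,-965/18 , 36,491/12 , 145,353, 626,686, 968] 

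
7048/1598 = 3524/799 = 4.41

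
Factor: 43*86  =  2^1*43^2  =  3698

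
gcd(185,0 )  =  185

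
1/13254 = 1/13254 = 0.00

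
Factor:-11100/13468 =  - 75/91 = - 3^1 * 5^2*7^( - 1) * 13^( - 1)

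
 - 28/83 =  - 28/83 = -0.34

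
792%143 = 77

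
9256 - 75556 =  - 66300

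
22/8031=22/8031 = 0.00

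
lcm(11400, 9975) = 79800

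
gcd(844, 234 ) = 2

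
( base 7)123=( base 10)66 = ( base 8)102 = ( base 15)46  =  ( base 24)2i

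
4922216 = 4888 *1007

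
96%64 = 32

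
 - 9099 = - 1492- 7607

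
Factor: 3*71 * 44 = 9372 = 2^2*3^1 *11^1*71^1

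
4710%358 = 56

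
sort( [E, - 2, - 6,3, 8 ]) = [ - 6,-2,E,3,8] 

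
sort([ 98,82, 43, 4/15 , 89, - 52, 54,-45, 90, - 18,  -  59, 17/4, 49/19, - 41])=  [ - 59, - 52,-45,  -  41, - 18,  4/15, 49/19 , 17/4,43, 54,82, 89,90,98 ] 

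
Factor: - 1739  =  - 37^1*47^1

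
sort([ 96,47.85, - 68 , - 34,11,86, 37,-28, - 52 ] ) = [  -  68, - 52, - 34,- 28,11, 37, 47.85, 86,96]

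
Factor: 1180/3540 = 1/3 = 3^ (-1)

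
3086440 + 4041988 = 7128428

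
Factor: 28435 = 5^1*11^2 * 47^1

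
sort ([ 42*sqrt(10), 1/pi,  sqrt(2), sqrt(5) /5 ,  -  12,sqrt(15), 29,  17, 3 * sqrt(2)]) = [ -12,1/pi,sqrt(5)/5, sqrt(2 ), sqrt( 15 ), 3*sqrt ( 2),  17, 29,42*sqrt(10 )]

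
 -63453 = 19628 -83081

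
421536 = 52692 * 8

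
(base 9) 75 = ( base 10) 68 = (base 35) 1x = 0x44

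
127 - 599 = - 472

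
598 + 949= 1547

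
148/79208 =37/19802 = 0.00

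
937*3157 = 2958109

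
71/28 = 2 + 15/28 = 2.54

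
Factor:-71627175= - 3^2*5^2*23^1* 13841^1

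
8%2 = 0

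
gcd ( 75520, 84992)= 256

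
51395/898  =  51395/898 = 57.23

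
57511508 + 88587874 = 146099382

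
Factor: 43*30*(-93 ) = -2^1*3^2*5^1*31^1*43^1  =  -119970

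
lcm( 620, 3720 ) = 3720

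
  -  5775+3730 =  - 2045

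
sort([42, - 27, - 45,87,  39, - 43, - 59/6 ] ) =[ - 45 , - 43 , - 27, - 59/6,39,42, 87 ] 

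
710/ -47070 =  - 71/4707 = - 0.02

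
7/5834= 7/5834=0.00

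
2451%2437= 14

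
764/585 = 764/585  =  1.31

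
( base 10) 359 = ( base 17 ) 142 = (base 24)en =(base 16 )167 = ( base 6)1355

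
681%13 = 5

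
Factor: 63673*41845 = 5^1*41^1 * 1553^1 *8369^1 = 2664396685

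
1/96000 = 1/96000  =  0.00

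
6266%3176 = 3090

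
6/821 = 6/821= 0.01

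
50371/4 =12592 + 3/4 = 12592.75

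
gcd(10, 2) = 2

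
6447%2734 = 979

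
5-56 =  - 51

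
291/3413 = 291/3413 = 0.09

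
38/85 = 38/85  =  0.45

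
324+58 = 382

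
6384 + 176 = 6560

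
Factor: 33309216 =2^5*3^2*115657^1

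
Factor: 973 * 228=2^2*3^1*7^1 * 19^1*139^1 = 221844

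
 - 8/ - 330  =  4/165 =0.02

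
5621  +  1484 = 7105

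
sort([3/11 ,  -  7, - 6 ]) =[ - 7, -6, 3/11] 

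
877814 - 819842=57972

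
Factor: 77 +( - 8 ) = 69  =  3^1*23^1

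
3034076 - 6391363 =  - 3357287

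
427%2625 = 427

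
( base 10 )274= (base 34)82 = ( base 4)10102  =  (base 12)1aa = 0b100010010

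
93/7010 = 93/7010=0.01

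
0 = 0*3013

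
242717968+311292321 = 554010289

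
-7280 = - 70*104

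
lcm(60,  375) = 1500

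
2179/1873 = 1+306/1873 =1.16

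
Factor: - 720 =-2^4 * 3^2*5^1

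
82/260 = 41/130   =  0.32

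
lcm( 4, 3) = 12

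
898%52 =14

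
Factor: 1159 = 19^1*61^1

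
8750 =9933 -1183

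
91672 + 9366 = 101038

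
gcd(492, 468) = 12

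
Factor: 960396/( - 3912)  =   - 491/2 = - 2^( - 1 )*491^1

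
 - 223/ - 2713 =223/2713 = 0.08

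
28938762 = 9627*3006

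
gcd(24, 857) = 1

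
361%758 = 361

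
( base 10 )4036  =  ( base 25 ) 6BB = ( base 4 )333010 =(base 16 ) fc4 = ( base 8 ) 7704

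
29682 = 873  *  34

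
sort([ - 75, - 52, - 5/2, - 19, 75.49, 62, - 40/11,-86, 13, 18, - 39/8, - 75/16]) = [ - 86,- 75 , - 52, - 19, - 39/8, - 75/16 , - 40/11,  -  5/2, 13,  18, 62, 75.49]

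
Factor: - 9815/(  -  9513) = 3^( - 2 ) * 5^1*7^( - 1 )*13^1 =65/63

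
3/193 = 3/193 = 0.02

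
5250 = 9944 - 4694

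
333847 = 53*6299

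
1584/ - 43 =- 1584/43  =  -  36.84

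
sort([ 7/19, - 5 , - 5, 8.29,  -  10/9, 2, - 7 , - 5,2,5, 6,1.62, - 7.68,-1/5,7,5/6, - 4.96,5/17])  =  [  -  7.68,-7, - 5, - 5, - 5, - 4.96 , - 10/9, - 1/5, 5/17, 7/19,5/6, 1.62, 2,2,5, 6 , 7, 8.29]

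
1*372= 372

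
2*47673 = 95346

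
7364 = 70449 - 63085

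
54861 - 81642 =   -  26781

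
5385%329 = 121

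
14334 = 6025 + 8309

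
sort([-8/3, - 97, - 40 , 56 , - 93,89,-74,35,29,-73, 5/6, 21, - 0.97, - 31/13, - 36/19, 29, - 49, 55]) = [ - 97,- 93 , - 74, - 73, - 49, - 40, - 8/3, - 31/13, - 36/19, - 0.97,5/6,21,29,29,35, 55,56,89]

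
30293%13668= 2957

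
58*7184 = 416672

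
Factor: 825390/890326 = 412695/445163 =3^4*5^1*199^( - 1) * 1019^1 *2237^( - 1 ) 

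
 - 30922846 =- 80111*386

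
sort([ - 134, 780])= [ - 134, 780]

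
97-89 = 8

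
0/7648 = 0 = 0.00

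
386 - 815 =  - 429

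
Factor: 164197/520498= 2^(- 1)*11^1*23^1*401^ ( -1) = 253/802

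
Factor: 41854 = 2^1 * 17^1*1231^1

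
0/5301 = 0 = 0.00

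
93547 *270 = 25257690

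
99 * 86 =8514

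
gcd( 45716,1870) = 22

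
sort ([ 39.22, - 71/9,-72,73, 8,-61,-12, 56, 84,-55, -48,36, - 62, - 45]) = [ - 72, - 62, -61,-55,-48,-45,-12, - 71/9, 8,36,39.22,56, 73, 84] 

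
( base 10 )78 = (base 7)141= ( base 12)66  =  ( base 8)116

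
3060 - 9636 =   -  6576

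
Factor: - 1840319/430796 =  - 2^ ( - 2 )*13^1*53^1*2671^1*107699^( - 1 ) 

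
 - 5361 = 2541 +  - 7902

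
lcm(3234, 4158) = 29106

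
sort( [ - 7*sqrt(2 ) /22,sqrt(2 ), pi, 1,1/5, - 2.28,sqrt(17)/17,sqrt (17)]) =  [  -  2.28, - 7*sqrt( 2)/22,1/5,sqrt( 17 ) /17,1, sqrt(2),pi, sqrt(17)]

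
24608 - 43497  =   - 18889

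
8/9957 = 8/9957   =  0.00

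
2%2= 0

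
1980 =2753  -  773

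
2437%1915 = 522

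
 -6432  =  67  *( - 96)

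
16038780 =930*17246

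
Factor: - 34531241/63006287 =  - 31^1 * 419^(-1)* 1021^1*1091^1 * 150373^(-1 ) 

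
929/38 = 929/38 = 24.45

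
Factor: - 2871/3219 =  -  33/37  =  -3^1 * 11^1 * 37^( -1)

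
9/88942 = 9/88942 = 0.00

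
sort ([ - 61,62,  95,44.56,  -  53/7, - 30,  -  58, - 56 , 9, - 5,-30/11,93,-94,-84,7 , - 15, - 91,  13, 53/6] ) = [ -94,-91, - 84,-61,  -  58,-56,-30,-15,-53/7 , - 5 , - 30/11, 7, 53/6, 9, 13, 44.56, 62,93, 95]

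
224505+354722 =579227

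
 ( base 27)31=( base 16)52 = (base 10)82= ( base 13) 64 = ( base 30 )2m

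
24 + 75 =99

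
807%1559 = 807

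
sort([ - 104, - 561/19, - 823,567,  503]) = [ - 823,-104, - 561/19,503,  567 ]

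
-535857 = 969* ( - 553)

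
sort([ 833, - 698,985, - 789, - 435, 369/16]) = [ - 789,-698 , - 435,  369/16,833, 985 ]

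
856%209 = 20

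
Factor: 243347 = 13^1 * 18719^1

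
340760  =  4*85190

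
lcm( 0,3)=0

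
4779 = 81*59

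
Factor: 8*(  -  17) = -2^3*17^1 = - 136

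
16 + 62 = 78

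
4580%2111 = 358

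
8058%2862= 2334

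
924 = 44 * 21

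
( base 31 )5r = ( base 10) 182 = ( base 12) 132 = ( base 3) 20202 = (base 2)10110110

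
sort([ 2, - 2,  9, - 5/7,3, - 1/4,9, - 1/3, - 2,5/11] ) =[ - 2,-2, - 5/7, - 1/3, - 1/4,5/11,2, 3 , 9,9 ]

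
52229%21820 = 8589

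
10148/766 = 13 + 95/383 = 13.25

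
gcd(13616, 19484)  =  4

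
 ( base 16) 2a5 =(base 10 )677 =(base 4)22211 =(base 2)1010100101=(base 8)1245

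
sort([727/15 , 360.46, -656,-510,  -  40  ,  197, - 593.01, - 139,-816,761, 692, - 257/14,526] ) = [ - 816,  -  656, - 593.01,  -  510,- 139, - 40, -257/14,  727/15, 197, 360.46,526, 692,761 ] 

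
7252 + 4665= 11917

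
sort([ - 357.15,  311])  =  [ - 357.15, 311]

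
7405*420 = 3110100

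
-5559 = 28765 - 34324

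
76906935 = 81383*945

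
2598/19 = 2598/19 = 136.74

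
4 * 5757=23028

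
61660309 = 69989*881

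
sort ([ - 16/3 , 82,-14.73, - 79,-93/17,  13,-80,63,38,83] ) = [ - 80, - 79, - 14.73, - 93/17, - 16/3, 13,38,63, 82,83 ] 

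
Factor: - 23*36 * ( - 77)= 63756 =2^2*3^2*7^1*11^1*23^1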